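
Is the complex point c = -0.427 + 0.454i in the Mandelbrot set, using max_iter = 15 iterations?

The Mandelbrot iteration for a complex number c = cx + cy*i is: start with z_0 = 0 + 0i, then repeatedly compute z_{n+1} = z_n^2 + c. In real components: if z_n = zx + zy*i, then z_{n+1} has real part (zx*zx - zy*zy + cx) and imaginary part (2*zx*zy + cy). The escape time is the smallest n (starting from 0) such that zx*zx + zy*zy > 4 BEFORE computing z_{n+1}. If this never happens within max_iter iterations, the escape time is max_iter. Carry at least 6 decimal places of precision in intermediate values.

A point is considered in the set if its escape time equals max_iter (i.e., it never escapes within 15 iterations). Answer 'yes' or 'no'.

z_0 = 0 + 0i, c = -0.4270 + 0.4540i
Iter 1: z = -0.4270 + 0.4540i, |z|^2 = 0.3884
Iter 2: z = -0.4508 + 0.0663i, |z|^2 = 0.2076
Iter 3: z = -0.2282 + 0.3942i, |z|^2 = 0.2075
Iter 4: z = -0.5304 + 0.2741i, |z|^2 = 0.3564
Iter 5: z = -0.2208 + 0.1633i, |z|^2 = 0.0754
Iter 6: z = -0.4049 + 0.3819i, |z|^2 = 0.3098
Iter 7: z = -0.4089 + 0.1448i, |z|^2 = 0.1882
Iter 8: z = -0.2808 + 0.3356i, |z|^2 = 0.1915
Iter 9: z = -0.4608 + 0.2655i, |z|^2 = 0.2829
Iter 10: z = -0.2852 + 0.2093i, |z|^2 = 0.1251
Iter 11: z = -0.3895 + 0.3346i, |z|^2 = 0.2637
Iter 12: z = -0.3873 + 0.1933i, |z|^2 = 0.1874
Iter 13: z = -0.3144 + 0.3042i, |z|^2 = 0.1914
Iter 14: z = -0.4207 + 0.2627i, |z|^2 = 0.2460
Did not escape in 15 iterations → in set

Answer: yes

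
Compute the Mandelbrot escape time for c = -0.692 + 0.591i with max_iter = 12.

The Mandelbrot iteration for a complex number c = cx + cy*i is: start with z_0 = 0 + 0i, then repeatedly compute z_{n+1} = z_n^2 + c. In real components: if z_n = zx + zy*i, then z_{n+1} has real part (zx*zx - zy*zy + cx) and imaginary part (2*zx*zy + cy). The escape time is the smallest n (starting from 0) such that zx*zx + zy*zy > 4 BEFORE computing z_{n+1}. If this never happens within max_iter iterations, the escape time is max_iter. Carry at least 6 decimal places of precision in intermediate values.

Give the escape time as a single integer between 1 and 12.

Answer: 6

Derivation:
z_0 = 0 + 0i, c = -0.6920 + 0.5910i
Iter 1: z = -0.6920 + 0.5910i, |z|^2 = 0.8281
Iter 2: z = -0.5624 + -0.2269i, |z|^2 = 0.3678
Iter 3: z = -0.4272 + 0.8463i, |z|^2 = 0.8987
Iter 4: z = -1.2257 + -0.1320i, |z|^2 = 1.5197
Iter 5: z = 0.7929 + 0.9147i, |z|^2 = 1.4653
Iter 6: z = -0.9000 + 2.0415i, |z|^2 = 4.9775
Escaped at iteration 6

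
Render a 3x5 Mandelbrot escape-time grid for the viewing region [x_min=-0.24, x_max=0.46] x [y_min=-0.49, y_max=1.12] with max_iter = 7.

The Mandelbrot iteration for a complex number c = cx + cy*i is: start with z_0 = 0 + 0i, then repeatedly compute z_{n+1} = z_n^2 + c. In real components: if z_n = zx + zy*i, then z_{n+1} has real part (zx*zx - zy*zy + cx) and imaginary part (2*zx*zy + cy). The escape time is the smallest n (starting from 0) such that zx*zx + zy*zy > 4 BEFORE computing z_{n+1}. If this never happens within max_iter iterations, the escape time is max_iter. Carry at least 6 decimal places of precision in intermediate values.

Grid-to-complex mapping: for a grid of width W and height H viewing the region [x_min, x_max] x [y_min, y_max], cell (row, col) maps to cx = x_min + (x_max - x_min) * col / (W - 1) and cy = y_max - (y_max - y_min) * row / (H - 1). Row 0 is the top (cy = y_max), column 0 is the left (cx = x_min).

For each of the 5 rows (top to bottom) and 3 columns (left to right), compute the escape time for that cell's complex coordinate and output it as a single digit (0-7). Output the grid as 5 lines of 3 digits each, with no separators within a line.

(row=0, col=0): c = -0.2400 + 1.1200i → escape time 5
(row=0, col=1): c = 0.1100 + 1.1200i → escape time 3
(row=0, col=2): c = 0.4600 + 1.1200i → escape time 2
(row=1, col=0): c = -0.2400 + 0.7175i → escape time 7
(row=1, col=1): c = 0.1100 + 0.7175i → escape time 7
(row=1, col=2): c = 0.4600 + 0.7175i → escape time 4
(row=2, col=0): c = -0.2400 + 0.3150i → escape time 7
(row=2, col=1): c = 0.1100 + 0.3150i → escape time 7
(row=2, col=2): c = 0.4600 + 0.3150i → escape time 7
(row=3, col=0): c = -0.2400 + -0.0875i → escape time 7
(row=3, col=1): c = 0.1100 + -0.0875i → escape time 7
(row=3, col=2): c = 0.4600 + -0.0875i → escape time 5
(row=4, col=0): c = -0.2400 + -0.4900i → escape time 7
(row=4, col=1): c = 0.1100 + -0.4900i → escape time 7
(row=4, col=2): c = 0.4600 + -0.4900i → escape time 6

Answer: 532
774
777
775
776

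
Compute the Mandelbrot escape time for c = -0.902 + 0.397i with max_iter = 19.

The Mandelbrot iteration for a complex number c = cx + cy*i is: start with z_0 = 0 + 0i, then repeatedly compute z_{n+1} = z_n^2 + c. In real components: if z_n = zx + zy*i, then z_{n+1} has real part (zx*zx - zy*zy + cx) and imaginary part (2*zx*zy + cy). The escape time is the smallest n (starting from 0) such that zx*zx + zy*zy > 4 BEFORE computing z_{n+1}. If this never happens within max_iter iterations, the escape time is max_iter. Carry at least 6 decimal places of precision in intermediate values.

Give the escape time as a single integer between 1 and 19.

z_0 = 0 + 0i, c = -0.9020 + 0.3970i
Iter 1: z = -0.9020 + 0.3970i, |z|^2 = 0.9712
Iter 2: z = -0.2460 + -0.3192i, |z|^2 = 0.1624
Iter 3: z = -0.9434 + 0.5540i, |z|^2 = 1.1969
Iter 4: z = -0.3190 + -0.6483i, |z|^2 = 0.5221
Iter 5: z = -1.2205 + 0.8107i, |z|^2 = 2.1469
Iter 6: z = -0.0695 + -1.5819i, |z|^2 = 2.5073
Iter 7: z = -3.3997 + 0.6167i, |z|^2 = 11.9383
Escaped at iteration 7

Answer: 7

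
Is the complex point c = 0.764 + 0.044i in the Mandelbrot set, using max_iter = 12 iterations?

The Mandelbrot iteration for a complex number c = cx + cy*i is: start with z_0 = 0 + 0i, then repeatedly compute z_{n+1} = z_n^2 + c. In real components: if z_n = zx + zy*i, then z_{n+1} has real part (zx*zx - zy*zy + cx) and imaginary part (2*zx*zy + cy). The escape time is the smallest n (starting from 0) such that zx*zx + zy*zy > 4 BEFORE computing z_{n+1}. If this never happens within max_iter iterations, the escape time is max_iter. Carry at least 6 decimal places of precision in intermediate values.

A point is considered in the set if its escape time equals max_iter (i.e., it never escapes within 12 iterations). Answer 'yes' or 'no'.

z_0 = 0 + 0i, c = 0.7640 + 0.0440i
Iter 1: z = 0.7640 + 0.0440i, |z|^2 = 0.5856
Iter 2: z = 1.3458 + 0.1112i, |z|^2 = 1.8234
Iter 3: z = 2.5627 + 0.3434i, |z|^2 = 6.6853
Escaped at iteration 3

Answer: no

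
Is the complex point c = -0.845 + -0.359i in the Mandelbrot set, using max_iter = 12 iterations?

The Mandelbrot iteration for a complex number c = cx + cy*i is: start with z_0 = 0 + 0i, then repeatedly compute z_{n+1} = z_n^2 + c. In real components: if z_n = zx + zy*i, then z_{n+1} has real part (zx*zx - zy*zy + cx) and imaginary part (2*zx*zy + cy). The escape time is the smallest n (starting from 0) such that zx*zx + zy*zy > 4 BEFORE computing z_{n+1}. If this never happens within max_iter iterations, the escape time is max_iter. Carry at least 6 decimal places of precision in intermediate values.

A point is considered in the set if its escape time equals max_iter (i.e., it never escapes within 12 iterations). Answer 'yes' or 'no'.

Answer: no

Derivation:
z_0 = 0 + 0i, c = -0.8450 + -0.3590i
Iter 1: z = -0.8450 + -0.3590i, |z|^2 = 0.8429
Iter 2: z = -0.2599 + 0.2477i, |z|^2 = 0.1289
Iter 3: z = -0.8388 + -0.4877i, |z|^2 = 0.9415
Iter 4: z = -0.3792 + 0.4593i, |z|^2 = 0.3547
Iter 5: z = -0.9121 + -0.7073i, |z|^2 = 1.3323
Iter 6: z = -0.5134 + 0.9313i, |z|^2 = 1.1310
Iter 7: z = -1.4488 + -1.3153i, |z|^2 = 3.8291
Iter 8: z = -0.4761 + 3.4523i, |z|^2 = 12.1448
Escaped at iteration 8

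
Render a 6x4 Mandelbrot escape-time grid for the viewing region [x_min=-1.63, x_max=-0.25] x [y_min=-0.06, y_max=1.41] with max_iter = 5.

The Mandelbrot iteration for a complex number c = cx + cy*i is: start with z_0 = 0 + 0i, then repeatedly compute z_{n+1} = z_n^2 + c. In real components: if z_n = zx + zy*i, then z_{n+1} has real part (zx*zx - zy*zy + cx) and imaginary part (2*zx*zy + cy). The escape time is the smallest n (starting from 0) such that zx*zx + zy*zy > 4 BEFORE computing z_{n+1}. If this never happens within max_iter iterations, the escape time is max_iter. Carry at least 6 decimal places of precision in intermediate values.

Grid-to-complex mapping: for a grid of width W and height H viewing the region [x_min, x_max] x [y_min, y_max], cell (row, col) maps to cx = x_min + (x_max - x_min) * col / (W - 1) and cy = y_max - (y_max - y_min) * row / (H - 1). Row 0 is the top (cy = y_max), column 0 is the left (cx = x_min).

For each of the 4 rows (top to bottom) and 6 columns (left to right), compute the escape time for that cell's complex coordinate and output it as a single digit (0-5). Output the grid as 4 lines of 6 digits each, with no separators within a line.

Answer: 122222
233345
355555
555555

Derivation:
(row=0, col=0): c = -1.6300 + 1.4100i → escape time 1
(row=0, col=1): c = -1.3540 + 1.4100i → escape time 2
(row=0, col=2): c = -1.0780 + 1.4100i → escape time 2
(row=0, col=3): c = -0.8020 + 1.4100i → escape time 2
(row=0, col=4): c = -0.5260 + 1.4100i → escape time 2
(row=0, col=5): c = -0.2500 + 1.4100i → escape time 2
(row=1, col=0): c = -1.6300 + 0.9200i → escape time 2
(row=1, col=1): c = -1.3540 + 0.9200i → escape time 3
(row=1, col=2): c = -1.0780 + 0.9200i → escape time 3
(row=1, col=3): c = -0.8020 + 0.9200i → escape time 3
(row=1, col=4): c = -0.5260 + 0.9200i → escape time 4
(row=1, col=5): c = -0.2500 + 0.9200i → escape time 5
(row=2, col=0): c = -1.6300 + 0.4300i → escape time 3
(row=2, col=1): c = -1.3540 + 0.4300i → escape time 5
(row=2, col=2): c = -1.0780 + 0.4300i → escape time 5
(row=2, col=3): c = -0.8020 + 0.4300i → escape time 5
(row=2, col=4): c = -0.5260 + 0.4300i → escape time 5
(row=2, col=5): c = -0.2500 + 0.4300i → escape time 5
(row=3, col=0): c = -1.6300 + -0.0600i → escape time 5
(row=3, col=1): c = -1.3540 + -0.0600i → escape time 5
(row=3, col=2): c = -1.0780 + -0.0600i → escape time 5
(row=3, col=3): c = -0.8020 + -0.0600i → escape time 5
(row=3, col=4): c = -0.5260 + -0.0600i → escape time 5
(row=3, col=5): c = -0.2500 + -0.0600i → escape time 5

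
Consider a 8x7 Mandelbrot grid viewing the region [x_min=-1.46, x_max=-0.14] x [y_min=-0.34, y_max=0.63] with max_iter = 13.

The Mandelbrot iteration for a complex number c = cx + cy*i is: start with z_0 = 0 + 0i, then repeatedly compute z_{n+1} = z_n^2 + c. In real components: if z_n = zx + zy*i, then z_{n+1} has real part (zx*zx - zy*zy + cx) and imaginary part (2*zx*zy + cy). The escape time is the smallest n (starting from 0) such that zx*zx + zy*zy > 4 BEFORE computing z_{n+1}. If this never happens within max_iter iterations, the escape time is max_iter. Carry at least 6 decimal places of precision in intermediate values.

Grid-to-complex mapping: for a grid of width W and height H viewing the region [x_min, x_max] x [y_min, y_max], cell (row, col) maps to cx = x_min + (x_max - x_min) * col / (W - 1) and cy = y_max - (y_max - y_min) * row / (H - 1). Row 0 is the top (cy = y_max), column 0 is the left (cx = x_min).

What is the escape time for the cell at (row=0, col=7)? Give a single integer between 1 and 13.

z_0 = 0 + 0i, c = -0.1400 + 0.6300i
Iter 1: z = -0.1400 + 0.6300i, |z|^2 = 0.4165
Iter 2: z = -0.5173 + 0.4536i, |z|^2 = 0.4734
Iter 3: z = -0.0782 + 0.1607i, |z|^2 = 0.0319
Iter 4: z = -0.1597 + 0.6049i, |z|^2 = 0.3914
Iter 5: z = -0.4804 + 0.4368i, |z|^2 = 0.4215
Iter 6: z = -0.1000 + 0.2104i, |z|^2 = 0.0543
Iter 7: z = -0.1743 + 0.5879i, |z|^2 = 0.3760
Iter 8: z = -0.4553 + 0.4251i, |z|^2 = 0.3880
Iter 9: z = -0.1134 + 0.2429i, |z|^2 = 0.0719
Iter 10: z = -0.1861 + 0.5749i, |z|^2 = 0.3651
Iter 11: z = -0.4359 + 0.4160i, |z|^2 = 0.3630
Iter 12: z = -0.1231 + 0.2674i, |z|^2 = 0.0866

Answer: 13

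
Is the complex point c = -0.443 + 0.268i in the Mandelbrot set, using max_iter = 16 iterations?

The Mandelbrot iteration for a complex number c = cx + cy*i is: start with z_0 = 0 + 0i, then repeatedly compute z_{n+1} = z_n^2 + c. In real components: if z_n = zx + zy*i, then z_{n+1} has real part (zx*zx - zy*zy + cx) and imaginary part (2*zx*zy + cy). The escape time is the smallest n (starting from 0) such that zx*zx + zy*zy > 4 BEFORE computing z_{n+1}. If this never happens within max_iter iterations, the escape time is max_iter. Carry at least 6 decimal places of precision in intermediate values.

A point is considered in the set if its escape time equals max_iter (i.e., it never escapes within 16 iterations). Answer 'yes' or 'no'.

Answer: yes

Derivation:
z_0 = 0 + 0i, c = -0.4430 + 0.2680i
Iter 1: z = -0.4430 + 0.2680i, |z|^2 = 0.2681
Iter 2: z = -0.3186 + 0.0306i, |z|^2 = 0.1024
Iter 3: z = -0.3424 + 0.2485i, |z|^2 = 0.1790
Iter 4: z = -0.3875 + 0.0978i, |z|^2 = 0.1597
Iter 5: z = -0.3024 + 0.1922i, |z|^2 = 0.1284
Iter 6: z = -0.3885 + 0.1517i, |z|^2 = 0.1740
Iter 7: z = -0.3151 + 0.1501i, |z|^2 = 0.1218
Iter 8: z = -0.3662 + 0.1734i, |z|^2 = 0.1642
Iter 9: z = -0.3389 + 0.1410i, |z|^2 = 0.1348
Iter 10: z = -0.3480 + 0.1724i, |z|^2 = 0.1508
Iter 11: z = -0.3516 + 0.1480i, |z|^2 = 0.1455
Iter 12: z = -0.3413 + 0.1639i, |z|^2 = 0.1433
Iter 13: z = -0.3534 + 0.1561i, |z|^2 = 0.1493
Iter 14: z = -0.3425 + 0.1576i, |z|^2 = 0.1421
Iter 15: z = -0.3506 + 0.1600i, |z|^2 = 0.1485
Did not escape in 16 iterations → in set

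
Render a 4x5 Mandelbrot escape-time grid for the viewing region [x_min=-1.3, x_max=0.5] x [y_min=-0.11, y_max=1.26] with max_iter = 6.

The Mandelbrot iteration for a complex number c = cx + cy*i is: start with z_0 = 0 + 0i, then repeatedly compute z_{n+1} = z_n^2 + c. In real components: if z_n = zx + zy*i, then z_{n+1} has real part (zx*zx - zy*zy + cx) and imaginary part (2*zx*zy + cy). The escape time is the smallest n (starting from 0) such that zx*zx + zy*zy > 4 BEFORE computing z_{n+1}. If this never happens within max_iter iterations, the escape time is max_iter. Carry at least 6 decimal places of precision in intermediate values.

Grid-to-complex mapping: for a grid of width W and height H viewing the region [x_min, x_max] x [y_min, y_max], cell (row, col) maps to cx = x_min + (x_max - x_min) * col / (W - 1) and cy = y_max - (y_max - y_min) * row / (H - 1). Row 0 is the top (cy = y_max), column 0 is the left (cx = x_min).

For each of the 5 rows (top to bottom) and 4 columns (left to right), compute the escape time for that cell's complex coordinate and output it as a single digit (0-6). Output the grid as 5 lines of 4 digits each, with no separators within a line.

(row=0, col=0): c = -1.3000 + 1.2600i → escape time 2
(row=0, col=1): c = -0.7000 + 1.2600i → escape time 3
(row=0, col=2): c = -0.1000 + 1.2600i → escape time 3
(row=0, col=3): c = 0.5000 + 1.2600i → escape time 2
(row=1, col=0): c = -1.3000 + 0.9175i → escape time 3
(row=1, col=1): c = -0.7000 + 0.9175i → escape time 4
(row=1, col=2): c = -0.1000 + 0.9175i → escape time 6
(row=1, col=3): c = 0.5000 + 0.9175i → escape time 3
(row=2, col=0): c = -1.3000 + 0.5750i → escape time 3
(row=2, col=1): c = -0.7000 + 0.5750i → escape time 6
(row=2, col=2): c = -0.1000 + 0.5750i → escape time 6
(row=2, col=3): c = 0.5000 + 0.5750i → escape time 4
(row=3, col=0): c = -1.3000 + 0.2325i → escape time 6
(row=3, col=1): c = -0.7000 + 0.2325i → escape time 6
(row=3, col=2): c = -0.1000 + 0.2325i → escape time 6
(row=3, col=3): c = 0.5000 + 0.2325i → escape time 5
(row=4, col=0): c = -1.3000 + -0.1100i → escape time 6
(row=4, col=1): c = -0.7000 + -0.1100i → escape time 6
(row=4, col=2): c = -0.1000 + -0.1100i → escape time 6
(row=4, col=3): c = 0.5000 + -0.1100i → escape time 5

Answer: 2332
3463
3664
6665
6665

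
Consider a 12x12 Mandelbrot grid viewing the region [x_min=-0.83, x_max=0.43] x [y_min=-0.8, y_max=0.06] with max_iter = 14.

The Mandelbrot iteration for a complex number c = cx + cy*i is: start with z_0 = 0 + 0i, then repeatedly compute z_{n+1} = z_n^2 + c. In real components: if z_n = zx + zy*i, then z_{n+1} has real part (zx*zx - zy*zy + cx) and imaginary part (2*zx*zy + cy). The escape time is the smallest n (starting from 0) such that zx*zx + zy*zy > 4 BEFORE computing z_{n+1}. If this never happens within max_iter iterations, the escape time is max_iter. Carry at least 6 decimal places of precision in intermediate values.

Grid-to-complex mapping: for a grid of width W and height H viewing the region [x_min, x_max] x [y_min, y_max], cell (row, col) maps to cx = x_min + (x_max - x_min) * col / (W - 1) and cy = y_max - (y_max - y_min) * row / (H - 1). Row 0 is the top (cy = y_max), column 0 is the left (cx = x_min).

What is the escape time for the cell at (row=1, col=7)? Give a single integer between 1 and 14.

z_0 = 0 + 0i, c = -0.0282 + -0.0182i
Iter 1: z = -0.0282 + -0.0182i, |z|^2 = 0.0011
Iter 2: z = -0.0277 + -0.0172i, |z|^2 = 0.0011
Iter 3: z = -0.0277 + -0.0172i, |z|^2 = 0.0011
Iter 4: z = -0.0277 + -0.0172i, |z|^2 = 0.0011
Iter 5: z = -0.0277 + -0.0172i, |z|^2 = 0.0011
Iter 6: z = -0.0277 + -0.0172i, |z|^2 = 0.0011
Iter 7: z = -0.0277 + -0.0172i, |z|^2 = 0.0011
Iter 8: z = -0.0277 + -0.0172i, |z|^2 = 0.0011
Iter 9: z = -0.0277 + -0.0172i, |z|^2 = 0.0011
Iter 10: z = -0.0277 + -0.0172i, |z|^2 = 0.0011
Iter 11: z = -0.0277 + -0.0172i, |z|^2 = 0.0011
Iter 12: z = -0.0277 + -0.0172i, |z|^2 = 0.0011
Iter 13: z = -0.0277 + -0.0172i, |z|^2 = 0.0011

Answer: 14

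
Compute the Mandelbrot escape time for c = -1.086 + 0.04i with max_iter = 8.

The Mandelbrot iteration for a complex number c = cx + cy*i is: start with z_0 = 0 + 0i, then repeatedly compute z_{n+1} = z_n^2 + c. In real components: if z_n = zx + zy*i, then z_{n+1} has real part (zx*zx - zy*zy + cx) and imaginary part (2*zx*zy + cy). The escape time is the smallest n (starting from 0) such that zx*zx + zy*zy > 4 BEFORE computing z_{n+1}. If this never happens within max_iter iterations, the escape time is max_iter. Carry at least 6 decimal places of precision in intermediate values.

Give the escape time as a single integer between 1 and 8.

Answer: 8

Derivation:
z_0 = 0 + 0i, c = -1.0860 + 0.0400i
Iter 1: z = -1.0860 + 0.0400i, |z|^2 = 1.1810
Iter 2: z = 0.0918 + -0.0469i, |z|^2 = 0.0106
Iter 3: z = -1.0798 + 0.0314i, |z|^2 = 1.1669
Iter 4: z = 0.0789 + -0.0278i, |z|^2 = 0.0070
Iter 5: z = -1.0805 + 0.0356i, |z|^2 = 1.1688
Iter 6: z = 0.0803 + -0.0370i, |z|^2 = 0.0078
Iter 7: z = -1.0809 + 0.0341i, |z|^2 = 1.1695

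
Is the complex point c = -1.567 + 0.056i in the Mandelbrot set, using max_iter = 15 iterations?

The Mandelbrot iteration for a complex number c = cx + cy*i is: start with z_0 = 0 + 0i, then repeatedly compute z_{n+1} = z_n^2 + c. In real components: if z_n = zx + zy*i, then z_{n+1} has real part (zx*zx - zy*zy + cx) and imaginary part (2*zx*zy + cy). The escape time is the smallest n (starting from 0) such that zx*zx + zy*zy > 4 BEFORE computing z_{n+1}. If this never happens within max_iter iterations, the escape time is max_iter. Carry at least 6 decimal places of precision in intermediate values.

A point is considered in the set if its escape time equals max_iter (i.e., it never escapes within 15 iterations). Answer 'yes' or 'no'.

z_0 = 0 + 0i, c = -1.5670 + 0.0560i
Iter 1: z = -1.5670 + 0.0560i, |z|^2 = 2.4586
Iter 2: z = 0.8854 + -0.1195i, |z|^2 = 0.7981
Iter 3: z = -0.7974 + -0.1556i, |z|^2 = 0.6601
Iter 4: z = -0.9553 + 0.3042i, |z|^2 = 1.0051
Iter 5: z = -0.7469 + -0.5252i, |z|^2 = 0.8336
Iter 6: z = -1.2849 + 0.8405i, |z|^2 = 2.3575
Iter 7: z = -0.6223 + -2.1039i, |z|^2 = 4.8138
Escaped at iteration 7

Answer: no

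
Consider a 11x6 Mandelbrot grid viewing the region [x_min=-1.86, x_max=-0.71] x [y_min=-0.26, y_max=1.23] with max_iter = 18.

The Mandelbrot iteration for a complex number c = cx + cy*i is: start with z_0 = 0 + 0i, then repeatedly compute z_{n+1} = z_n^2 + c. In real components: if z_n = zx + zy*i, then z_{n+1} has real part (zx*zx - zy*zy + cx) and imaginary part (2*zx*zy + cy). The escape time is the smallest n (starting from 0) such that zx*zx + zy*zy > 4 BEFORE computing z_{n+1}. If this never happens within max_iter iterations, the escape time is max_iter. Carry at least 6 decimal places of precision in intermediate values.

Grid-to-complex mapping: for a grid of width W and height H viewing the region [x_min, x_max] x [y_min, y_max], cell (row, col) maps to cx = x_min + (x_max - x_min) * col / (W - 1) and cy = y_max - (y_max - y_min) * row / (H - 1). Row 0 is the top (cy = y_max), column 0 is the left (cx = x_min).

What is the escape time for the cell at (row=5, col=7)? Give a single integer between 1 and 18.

z_0 = 0 + 0i, c = -1.0550 + -0.2600i
Iter 1: z = -1.0550 + -0.2600i, |z|^2 = 1.1806
Iter 2: z = -0.0096 + 0.2886i, |z|^2 = 0.0834
Iter 3: z = -1.1382 + -0.2655i, |z|^2 = 1.3660
Iter 4: z = 0.1700 + 0.3444i, |z|^2 = 0.1475
Iter 5: z = -1.1447 + -0.1429i, |z|^2 = 1.3309
Iter 6: z = 0.2350 + 0.0672i, |z|^2 = 0.0597
Iter 7: z = -1.0043 + -0.2284i, |z|^2 = 1.0607
Iter 8: z = -0.0986 + 0.1988i, |z|^2 = 0.0493
Iter 9: z = -1.0848 + -0.2992i, |z|^2 = 1.2663
Iter 10: z = 0.0323 + 0.3892i, |z|^2 = 0.1525
Iter 11: z = -1.2054 + -0.2349i, |z|^2 = 1.5082
Iter 12: z = 0.3429 + 0.3063i, |z|^2 = 0.2113
Iter 13: z = -1.0312 + -0.0500i, |z|^2 = 1.0660
Iter 14: z = 0.0060 + -0.1569i, |z|^2 = 0.0246
Iter 15: z = -1.0796 + -0.2619i, |z|^2 = 1.2341
Iter 16: z = 0.0419 + 0.3054i, |z|^2 = 0.0950
Iter 17: z = -1.1465 + -0.2344i, |z|^2 = 1.3695

Answer: 18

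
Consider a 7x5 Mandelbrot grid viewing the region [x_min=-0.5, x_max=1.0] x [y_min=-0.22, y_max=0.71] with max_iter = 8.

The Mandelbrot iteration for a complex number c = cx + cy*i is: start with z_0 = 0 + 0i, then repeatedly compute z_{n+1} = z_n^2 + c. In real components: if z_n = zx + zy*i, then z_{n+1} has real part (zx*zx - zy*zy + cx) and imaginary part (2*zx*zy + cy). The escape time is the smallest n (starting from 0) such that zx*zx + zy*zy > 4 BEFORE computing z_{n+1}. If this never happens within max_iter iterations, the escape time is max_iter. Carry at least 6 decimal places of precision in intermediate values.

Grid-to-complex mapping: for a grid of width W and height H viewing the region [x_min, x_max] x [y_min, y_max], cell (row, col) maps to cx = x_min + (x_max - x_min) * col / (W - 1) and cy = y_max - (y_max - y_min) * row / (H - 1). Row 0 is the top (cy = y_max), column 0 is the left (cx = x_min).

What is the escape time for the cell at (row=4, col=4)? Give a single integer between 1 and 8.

Answer: 5

Derivation:
z_0 = 0 + 0i, c = 0.5000 + -0.2200i
Iter 1: z = 0.5000 + -0.2200i, |z|^2 = 0.2984
Iter 2: z = 0.7016 + -0.4400i, |z|^2 = 0.6858
Iter 3: z = 0.7986 + -0.8374i, |z|^2 = 1.3391
Iter 4: z = 0.4366 + -1.5576i, |z|^2 = 2.6167
Iter 5: z = -1.7355 + -1.5800i, |z|^2 = 5.5082
Escaped at iteration 5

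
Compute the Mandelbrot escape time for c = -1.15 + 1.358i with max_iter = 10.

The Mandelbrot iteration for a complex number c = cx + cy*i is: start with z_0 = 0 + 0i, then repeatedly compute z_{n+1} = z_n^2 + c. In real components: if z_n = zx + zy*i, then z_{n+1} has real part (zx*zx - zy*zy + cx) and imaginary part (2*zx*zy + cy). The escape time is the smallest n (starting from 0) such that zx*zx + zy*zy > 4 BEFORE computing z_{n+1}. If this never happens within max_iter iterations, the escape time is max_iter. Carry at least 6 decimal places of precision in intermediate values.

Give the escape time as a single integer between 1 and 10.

Answer: 2

Derivation:
z_0 = 0 + 0i, c = -1.1500 + 1.3580i
Iter 1: z = -1.1500 + 1.3580i, |z|^2 = 3.1667
Iter 2: z = -1.6717 + -1.7654i, |z|^2 = 5.9111
Escaped at iteration 2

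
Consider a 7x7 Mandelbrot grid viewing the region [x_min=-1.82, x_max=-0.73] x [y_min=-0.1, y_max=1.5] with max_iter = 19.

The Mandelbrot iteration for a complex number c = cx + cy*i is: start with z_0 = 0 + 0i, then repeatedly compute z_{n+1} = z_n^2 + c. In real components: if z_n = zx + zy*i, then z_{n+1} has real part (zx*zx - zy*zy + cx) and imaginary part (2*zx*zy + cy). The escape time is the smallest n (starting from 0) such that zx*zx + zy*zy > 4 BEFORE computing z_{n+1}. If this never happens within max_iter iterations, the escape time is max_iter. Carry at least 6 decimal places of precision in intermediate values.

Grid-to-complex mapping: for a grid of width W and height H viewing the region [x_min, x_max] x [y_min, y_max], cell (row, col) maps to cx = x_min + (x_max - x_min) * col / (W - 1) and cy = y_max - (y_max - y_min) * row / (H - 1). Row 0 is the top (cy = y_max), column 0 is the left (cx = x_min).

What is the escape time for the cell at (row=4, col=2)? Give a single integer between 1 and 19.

z_0 = 0 + 0i, c = -1.4567 + 0.4333i
Iter 1: z = -1.4567 + 0.4333i, |z|^2 = 2.3097
Iter 2: z = 0.4774 + -0.8291i, |z|^2 = 0.9154
Iter 3: z = -1.9161 + -0.3584i, |z|^2 = 3.8000
Iter 4: z = 2.0865 + 1.8067i, |z|^2 = 7.6177
Escaped at iteration 4

Answer: 4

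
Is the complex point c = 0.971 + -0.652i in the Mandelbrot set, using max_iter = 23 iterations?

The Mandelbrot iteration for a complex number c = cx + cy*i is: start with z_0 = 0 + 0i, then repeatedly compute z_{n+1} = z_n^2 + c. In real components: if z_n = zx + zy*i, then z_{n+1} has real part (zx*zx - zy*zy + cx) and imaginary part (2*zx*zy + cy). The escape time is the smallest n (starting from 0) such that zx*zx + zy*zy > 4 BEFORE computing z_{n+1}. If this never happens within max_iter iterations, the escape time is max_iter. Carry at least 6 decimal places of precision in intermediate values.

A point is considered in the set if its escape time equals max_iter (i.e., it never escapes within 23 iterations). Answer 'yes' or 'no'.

Answer: no

Derivation:
z_0 = 0 + 0i, c = 0.9710 + -0.6520i
Iter 1: z = 0.9710 + -0.6520i, |z|^2 = 1.3679
Iter 2: z = 1.4887 + -1.9182i, |z|^2 = 5.8958
Escaped at iteration 2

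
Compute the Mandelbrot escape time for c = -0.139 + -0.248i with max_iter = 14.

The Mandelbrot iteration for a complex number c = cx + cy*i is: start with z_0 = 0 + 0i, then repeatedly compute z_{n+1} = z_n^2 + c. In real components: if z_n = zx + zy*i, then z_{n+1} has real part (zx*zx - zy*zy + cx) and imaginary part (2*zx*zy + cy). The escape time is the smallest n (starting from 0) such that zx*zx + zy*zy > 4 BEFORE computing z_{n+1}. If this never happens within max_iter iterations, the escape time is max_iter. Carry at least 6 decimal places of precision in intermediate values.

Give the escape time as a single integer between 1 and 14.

Answer: 14

Derivation:
z_0 = 0 + 0i, c = -0.1390 + -0.2480i
Iter 1: z = -0.1390 + -0.2480i, |z|^2 = 0.0808
Iter 2: z = -0.1812 + -0.1791i, |z|^2 = 0.0649
Iter 3: z = -0.1382 + -0.1831i, |z|^2 = 0.0526
Iter 4: z = -0.1534 + -0.1974i, |z|^2 = 0.0625
Iter 5: z = -0.1544 + -0.1874i, |z|^2 = 0.0590
Iter 6: z = -0.1503 + -0.1901i, |z|^2 = 0.0587
Iter 7: z = -0.1526 + -0.1909i, |z|^2 = 0.0597
Iter 8: z = -0.1522 + -0.1898i, |z|^2 = 0.0592
Iter 9: z = -0.1519 + -0.1903i, |z|^2 = 0.0593
Iter 10: z = -0.1521 + -0.1902i, |z|^2 = 0.0593
Iter 11: z = -0.1520 + -0.1901i, |z|^2 = 0.0593
Iter 12: z = -0.1520 + -0.1902i, |z|^2 = 0.0593
Iter 13: z = -0.1521 + -0.1902i, |z|^2 = 0.0593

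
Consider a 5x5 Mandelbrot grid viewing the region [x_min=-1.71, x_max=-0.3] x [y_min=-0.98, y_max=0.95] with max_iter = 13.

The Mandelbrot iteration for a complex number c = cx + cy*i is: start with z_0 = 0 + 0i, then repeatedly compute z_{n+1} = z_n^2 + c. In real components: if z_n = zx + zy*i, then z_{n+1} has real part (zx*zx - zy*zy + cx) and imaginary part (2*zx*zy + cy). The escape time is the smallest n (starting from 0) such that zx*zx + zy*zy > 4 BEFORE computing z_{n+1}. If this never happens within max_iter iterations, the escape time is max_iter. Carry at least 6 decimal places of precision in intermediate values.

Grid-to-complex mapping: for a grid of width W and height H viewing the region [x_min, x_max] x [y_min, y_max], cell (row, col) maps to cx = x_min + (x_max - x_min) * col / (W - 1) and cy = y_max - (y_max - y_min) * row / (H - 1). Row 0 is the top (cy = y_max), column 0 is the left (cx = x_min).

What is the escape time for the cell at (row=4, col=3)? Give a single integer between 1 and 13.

z_0 = 0 + 0i, c = -0.6525 + -0.9800i
Iter 1: z = -0.6525 + -0.9800i, |z|^2 = 1.3862
Iter 2: z = -1.1871 + 0.2989i, |z|^2 = 1.4987
Iter 3: z = 0.6675 + -1.6897i, |z|^2 = 3.3005
Iter 4: z = -3.0620 + -3.2356i, |z|^2 = 19.8449
Escaped at iteration 4

Answer: 4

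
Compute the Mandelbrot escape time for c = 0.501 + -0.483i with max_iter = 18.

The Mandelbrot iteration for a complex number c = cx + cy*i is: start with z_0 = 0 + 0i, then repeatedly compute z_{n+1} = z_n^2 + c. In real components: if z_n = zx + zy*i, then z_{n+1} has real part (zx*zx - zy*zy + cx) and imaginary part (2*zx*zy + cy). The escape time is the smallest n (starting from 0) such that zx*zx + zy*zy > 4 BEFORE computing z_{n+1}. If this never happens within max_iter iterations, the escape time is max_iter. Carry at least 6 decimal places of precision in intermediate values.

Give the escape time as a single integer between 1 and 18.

Answer: 5

Derivation:
z_0 = 0 + 0i, c = 0.5010 + -0.4830i
Iter 1: z = 0.5010 + -0.4830i, |z|^2 = 0.4843
Iter 2: z = 0.5187 + -0.9670i, |z|^2 = 1.2041
Iter 3: z = -0.1650 + -1.4862i, |z|^2 = 2.2359
Iter 4: z = -1.6804 + 0.0073i, |z|^2 = 2.8239
Iter 5: z = 3.3248 + -0.5076i, |z|^2 = 11.3121
Escaped at iteration 5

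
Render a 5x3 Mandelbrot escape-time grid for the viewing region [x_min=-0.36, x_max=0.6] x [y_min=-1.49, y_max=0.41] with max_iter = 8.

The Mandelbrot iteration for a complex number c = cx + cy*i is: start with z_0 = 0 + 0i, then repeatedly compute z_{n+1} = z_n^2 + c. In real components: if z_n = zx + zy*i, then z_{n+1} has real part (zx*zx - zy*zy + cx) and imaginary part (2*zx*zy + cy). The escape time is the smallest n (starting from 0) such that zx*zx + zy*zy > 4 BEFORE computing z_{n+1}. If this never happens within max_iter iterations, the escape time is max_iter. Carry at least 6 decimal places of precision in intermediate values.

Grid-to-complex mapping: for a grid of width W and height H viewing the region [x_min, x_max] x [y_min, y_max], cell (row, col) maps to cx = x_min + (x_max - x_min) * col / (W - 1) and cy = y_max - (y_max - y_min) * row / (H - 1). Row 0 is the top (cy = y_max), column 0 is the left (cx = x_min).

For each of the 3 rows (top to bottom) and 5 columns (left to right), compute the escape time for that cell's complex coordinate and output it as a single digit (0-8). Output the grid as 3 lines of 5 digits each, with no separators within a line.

(row=0, col=0): c = -0.3600 + 0.4100i → escape time 8
(row=0, col=1): c = -0.1200 + 0.4100i → escape time 8
(row=0, col=2): c = 0.1200 + 0.4100i → escape time 8
(row=0, col=3): c = 0.3600 + 0.4100i → escape time 8
(row=0, col=4): c = 0.6000 + 0.4100i → escape time 4
(row=1, col=0): c = -0.3600 + -0.5400i → escape time 8
(row=1, col=1): c = -0.1200 + -0.5400i → escape time 8
(row=1, col=2): c = 0.1200 + -0.5400i → escape time 8
(row=1, col=3): c = 0.3600 + -0.5400i → escape time 8
(row=1, col=4): c = 0.6000 + -0.5400i → escape time 3
(row=2, col=0): c = -0.3600 + -1.4900i → escape time 2
(row=2, col=1): c = -0.1200 + -1.4900i → escape time 2
(row=2, col=2): c = 0.1200 + -1.4900i → escape time 2
(row=2, col=3): c = 0.3600 + -1.4900i → escape time 2
(row=2, col=4): c = 0.6000 + -1.4900i → escape time 2

Answer: 88884
88883
22222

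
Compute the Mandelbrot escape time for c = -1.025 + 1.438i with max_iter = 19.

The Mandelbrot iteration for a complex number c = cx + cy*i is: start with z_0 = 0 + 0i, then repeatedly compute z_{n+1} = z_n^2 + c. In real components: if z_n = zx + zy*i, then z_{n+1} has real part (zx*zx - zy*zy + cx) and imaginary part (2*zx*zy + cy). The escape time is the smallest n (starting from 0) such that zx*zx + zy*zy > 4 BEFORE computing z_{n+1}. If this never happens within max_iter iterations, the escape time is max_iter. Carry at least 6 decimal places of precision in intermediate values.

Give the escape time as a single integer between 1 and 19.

Answer: 2

Derivation:
z_0 = 0 + 0i, c = -1.0250 + 1.4380i
Iter 1: z = -1.0250 + 1.4380i, |z|^2 = 3.1185
Iter 2: z = -2.0422 + -1.5099i, |z|^2 = 6.4505
Escaped at iteration 2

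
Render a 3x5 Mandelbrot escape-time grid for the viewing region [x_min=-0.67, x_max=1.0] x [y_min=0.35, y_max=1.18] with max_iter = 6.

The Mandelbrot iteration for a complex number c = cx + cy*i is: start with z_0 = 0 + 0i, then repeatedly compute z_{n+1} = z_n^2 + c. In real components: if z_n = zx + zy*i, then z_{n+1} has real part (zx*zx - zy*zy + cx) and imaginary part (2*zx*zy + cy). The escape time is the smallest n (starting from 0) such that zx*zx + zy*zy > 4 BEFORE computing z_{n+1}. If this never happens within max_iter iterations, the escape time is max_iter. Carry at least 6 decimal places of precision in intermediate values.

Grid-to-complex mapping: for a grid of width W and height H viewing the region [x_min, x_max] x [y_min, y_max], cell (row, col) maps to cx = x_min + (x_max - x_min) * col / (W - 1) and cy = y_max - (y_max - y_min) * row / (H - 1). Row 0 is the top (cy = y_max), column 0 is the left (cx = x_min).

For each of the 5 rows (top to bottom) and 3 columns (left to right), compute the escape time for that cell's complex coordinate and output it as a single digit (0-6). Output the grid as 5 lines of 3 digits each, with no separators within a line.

(row=0, col=0): c = -0.6700 + 1.1800i → escape time 3
(row=0, col=1): c = 0.1650 + 1.1800i → escape time 3
(row=0, col=2): c = 1.0000 + 1.1800i → escape time 2
(row=1, col=0): c = -0.6700 + 0.9725i → escape time 4
(row=1, col=1): c = 0.1650 + 0.9725i → escape time 4
(row=1, col=2): c = 1.0000 + 0.9725i → escape time 2
(row=2, col=0): c = -0.6700 + 0.7650i → escape time 4
(row=2, col=1): c = 0.1650 + 0.7650i → escape time 6
(row=2, col=2): c = 1.0000 + 0.7650i → escape time 2
(row=3, col=0): c = -0.6700 + 0.5575i → escape time 6
(row=3, col=1): c = 0.1650 + 0.5575i → escape time 6
(row=3, col=2): c = 1.0000 + 0.5575i → escape time 2
(row=4, col=0): c = -0.6700 + 0.3500i → escape time 6
(row=4, col=1): c = 0.1650 + 0.3500i → escape time 6
(row=4, col=2): c = 1.0000 + 0.3500i → escape time 2

Answer: 332
442
462
662
662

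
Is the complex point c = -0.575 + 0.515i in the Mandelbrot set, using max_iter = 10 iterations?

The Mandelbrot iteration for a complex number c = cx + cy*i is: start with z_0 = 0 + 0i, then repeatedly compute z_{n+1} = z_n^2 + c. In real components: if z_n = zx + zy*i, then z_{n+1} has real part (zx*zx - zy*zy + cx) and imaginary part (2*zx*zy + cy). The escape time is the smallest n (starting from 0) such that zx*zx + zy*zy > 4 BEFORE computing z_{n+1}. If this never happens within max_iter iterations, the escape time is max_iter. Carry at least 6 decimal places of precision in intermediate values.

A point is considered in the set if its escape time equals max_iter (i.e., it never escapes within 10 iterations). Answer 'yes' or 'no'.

z_0 = 0 + 0i, c = -0.5750 + 0.5150i
Iter 1: z = -0.5750 + 0.5150i, |z|^2 = 0.5958
Iter 2: z = -0.5096 + -0.0772i, |z|^2 = 0.2657
Iter 3: z = -0.3213 + 0.5937i, |z|^2 = 0.4557
Iter 4: z = -0.8243 + 0.1335i, |z|^2 = 0.6973
Iter 5: z = 0.0867 + 0.2949i, |z|^2 = 0.0945
Iter 6: z = -0.6545 + 0.5661i, |z|^2 = 0.7488
Iter 7: z = -0.4672 + -0.2260i, |z|^2 = 0.2693
Iter 8: z = -0.4078 + 0.7262i, |z|^2 = 0.6936
Iter 9: z = -0.9360 + -0.0773i, |z|^2 = 0.8820
Did not escape in 10 iterations → in set

Answer: yes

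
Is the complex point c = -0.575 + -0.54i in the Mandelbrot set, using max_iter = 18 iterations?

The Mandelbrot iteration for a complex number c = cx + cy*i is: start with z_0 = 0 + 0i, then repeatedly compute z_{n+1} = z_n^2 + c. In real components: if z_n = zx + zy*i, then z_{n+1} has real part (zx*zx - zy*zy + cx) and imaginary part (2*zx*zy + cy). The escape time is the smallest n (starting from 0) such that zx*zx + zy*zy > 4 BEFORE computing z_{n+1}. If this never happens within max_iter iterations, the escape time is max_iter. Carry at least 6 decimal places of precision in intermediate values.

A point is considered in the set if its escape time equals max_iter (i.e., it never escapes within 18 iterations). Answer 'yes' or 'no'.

Answer: yes

Derivation:
z_0 = 0 + 0i, c = -0.5750 + -0.5400i
Iter 1: z = -0.5750 + -0.5400i, |z|^2 = 0.6222
Iter 2: z = -0.5360 + 0.0810i, |z|^2 = 0.2938
Iter 3: z = -0.2943 + -0.6268i, |z|^2 = 0.4795
Iter 4: z = -0.8813 + -0.1711i, |z|^2 = 0.8060
Iter 5: z = 0.1724 + -0.2385i, |z|^2 = 0.0866
Iter 6: z = -0.6021 + -0.6222i, |z|^2 = 0.7498
Iter 7: z = -0.5996 + 0.2094i, |z|^2 = 0.4034
Iter 8: z = -0.2593 + -0.7911i, |z|^2 = 0.6930
Iter 9: z = -1.1336 + -0.1298i, |z|^2 = 1.3018
Iter 10: z = 0.6932 + -0.2458i, |z|^2 = 0.5409
Iter 11: z = -0.1550 + -0.8808i, |z|^2 = 0.7998
Iter 12: z = -1.3267 + -0.2670i, |z|^2 = 1.8315
Iter 13: z = 1.1139 + 0.1685i, |z|^2 = 1.2692
Iter 14: z = 0.6374 + -0.1645i, |z|^2 = 0.4334
Iter 15: z = -0.1957 + -0.7497i, |z|^2 = 0.6004
Iter 16: z = -1.0988 + -0.2465i, |z|^2 = 1.2681
Iter 17: z = 0.5716 + 0.0017i, |z|^2 = 0.3268
Did not escape in 18 iterations → in set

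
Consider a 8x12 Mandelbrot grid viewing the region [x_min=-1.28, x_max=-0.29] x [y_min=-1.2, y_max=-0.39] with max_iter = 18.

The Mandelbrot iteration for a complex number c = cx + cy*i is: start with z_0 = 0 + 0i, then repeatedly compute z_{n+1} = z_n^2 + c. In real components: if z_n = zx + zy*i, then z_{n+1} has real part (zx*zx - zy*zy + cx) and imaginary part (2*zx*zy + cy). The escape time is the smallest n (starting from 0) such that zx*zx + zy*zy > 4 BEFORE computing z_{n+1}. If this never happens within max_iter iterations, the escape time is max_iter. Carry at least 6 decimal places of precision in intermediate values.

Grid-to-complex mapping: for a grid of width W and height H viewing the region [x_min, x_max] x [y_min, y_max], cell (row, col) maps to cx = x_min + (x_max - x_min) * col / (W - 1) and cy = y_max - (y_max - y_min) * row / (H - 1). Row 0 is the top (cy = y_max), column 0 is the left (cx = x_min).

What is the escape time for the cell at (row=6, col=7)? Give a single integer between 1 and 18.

Answer: 11

Derivation:
z_0 = 0 + 0i, c = -0.2900 + -0.8318i
Iter 1: z = -0.2900 + -0.8318i, |z|^2 = 0.7760
Iter 2: z = -0.8978 + -0.3494i, |z|^2 = 0.9281
Iter 3: z = 0.3940 + -0.2045i, |z|^2 = 0.1971
Iter 4: z = -0.1766 + -0.9930i, |z|^2 = 1.0172
Iter 5: z = -1.2448 + -0.4812i, |z|^2 = 1.7811
Iter 6: z = 1.0280 + 0.3662i, |z|^2 = 1.1909
Iter 7: z = 0.6327 + -0.0790i, |z|^2 = 0.4066
Iter 8: z = 0.1041 + -0.9318i, |z|^2 = 0.8790
Iter 9: z = -1.1474 + -1.0258i, |z|^2 = 2.3687
Iter 10: z = -0.0258 + 1.5221i, |z|^2 = 2.3174
Iter 11: z = -2.6061 + -0.9102i, |z|^2 = 7.6204
Escaped at iteration 11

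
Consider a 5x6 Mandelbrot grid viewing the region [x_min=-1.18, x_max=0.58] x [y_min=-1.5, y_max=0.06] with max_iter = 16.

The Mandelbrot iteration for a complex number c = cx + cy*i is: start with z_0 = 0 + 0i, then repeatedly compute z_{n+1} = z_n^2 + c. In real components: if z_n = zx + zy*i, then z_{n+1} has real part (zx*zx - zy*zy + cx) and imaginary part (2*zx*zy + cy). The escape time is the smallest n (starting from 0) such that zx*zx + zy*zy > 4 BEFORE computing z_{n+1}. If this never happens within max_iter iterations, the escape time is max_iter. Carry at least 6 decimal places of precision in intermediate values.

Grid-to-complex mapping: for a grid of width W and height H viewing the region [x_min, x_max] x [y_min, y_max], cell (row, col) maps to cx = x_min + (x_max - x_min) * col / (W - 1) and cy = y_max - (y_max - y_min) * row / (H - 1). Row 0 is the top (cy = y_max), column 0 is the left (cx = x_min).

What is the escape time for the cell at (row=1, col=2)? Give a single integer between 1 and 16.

Answer: 16

Derivation:
z_0 = 0 + 0i, c = -0.3000 + -0.2520i
Iter 1: z = -0.3000 + -0.2520i, |z|^2 = 0.1535
Iter 2: z = -0.2735 + -0.1008i, |z|^2 = 0.0850
Iter 3: z = -0.2354 + -0.1969i, |z|^2 = 0.0941
Iter 4: z = -0.2834 + -0.1593i, |z|^2 = 0.1057
Iter 5: z = -0.2451 + -0.1617i, |z|^2 = 0.0862
Iter 6: z = -0.2661 + -0.1727i, |z|^2 = 0.1006
Iter 7: z = -0.2590 + -0.1601i, |z|^2 = 0.0927
Iter 8: z = -0.2585 + -0.1691i, |z|^2 = 0.0954
Iter 9: z = -0.2617 + -0.1646i, |z|^2 = 0.0956
Iter 10: z = -0.2586 + -0.1658i, |z|^2 = 0.0944
Iter 11: z = -0.2606 + -0.1662i, |z|^2 = 0.0956
Iter 12: z = -0.2597 + -0.1653i, |z|^2 = 0.0948
Iter 13: z = -0.2599 + -0.1661i, |z|^2 = 0.0951
Iter 14: z = -0.2601 + -0.1657i, |z|^2 = 0.0951
Iter 15: z = -0.2598 + -0.1658i, |z|^2 = 0.0950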